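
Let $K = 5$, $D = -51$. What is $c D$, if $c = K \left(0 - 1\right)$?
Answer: $255$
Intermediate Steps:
$c = -5$ ($c = 5 \left(0 - 1\right) = 5 \left(-1\right) = -5$)
$c D = \left(-5\right) \left(-51\right) = 255$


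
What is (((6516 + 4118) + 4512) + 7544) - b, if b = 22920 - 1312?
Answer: 1082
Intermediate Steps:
b = 21608
(((6516 + 4118) + 4512) + 7544) - b = (((6516 + 4118) + 4512) + 7544) - 1*21608 = ((10634 + 4512) + 7544) - 21608 = (15146 + 7544) - 21608 = 22690 - 21608 = 1082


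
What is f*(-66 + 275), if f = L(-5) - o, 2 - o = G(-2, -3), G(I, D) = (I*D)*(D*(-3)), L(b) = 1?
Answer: 11077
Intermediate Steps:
G(I, D) = -3*I*D² (G(I, D) = (D*I)*(-3*D) = -3*I*D²)
o = -52 (o = 2 - (-3)*(-2)*(-3)² = 2 - (-3)*(-2)*9 = 2 - 1*54 = 2 - 54 = -52)
f = 53 (f = 1 - 1*(-52) = 1 + 52 = 53)
f*(-66 + 275) = 53*(-66 + 275) = 53*209 = 11077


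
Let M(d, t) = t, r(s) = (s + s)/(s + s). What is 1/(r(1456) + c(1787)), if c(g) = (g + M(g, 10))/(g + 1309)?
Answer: 1032/1631 ≈ 0.63274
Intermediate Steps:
r(s) = 1 (r(s) = (2*s)/((2*s)) = (2*s)*(1/(2*s)) = 1)
c(g) = (10 + g)/(1309 + g) (c(g) = (g + 10)/(g + 1309) = (10 + g)/(1309 + g))
1/(r(1456) + c(1787)) = 1/(1 + (10 + 1787)/(1309 + 1787)) = 1/(1 + 1797/3096) = 1/(1 + (1/3096)*1797) = 1/(1 + 599/1032) = 1/(1631/1032) = 1032/1631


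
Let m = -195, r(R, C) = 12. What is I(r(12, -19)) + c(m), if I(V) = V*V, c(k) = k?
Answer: -51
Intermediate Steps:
I(V) = V²
I(r(12, -19)) + c(m) = 12² - 195 = 144 - 195 = -51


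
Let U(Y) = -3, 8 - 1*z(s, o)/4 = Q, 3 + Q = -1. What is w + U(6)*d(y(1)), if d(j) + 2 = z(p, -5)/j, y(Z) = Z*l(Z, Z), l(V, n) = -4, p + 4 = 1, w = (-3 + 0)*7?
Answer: 21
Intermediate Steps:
Q = -4 (Q = -3 - 1 = -4)
w = -21 (w = -3*7 = -21)
p = -3 (p = -4 + 1 = -3)
y(Z) = -4*Z (y(Z) = Z*(-4) = -4*Z)
z(s, o) = 48 (z(s, o) = 32 - 4*(-4) = 32 + 16 = 48)
d(j) = -2 + 48/j
w + U(6)*d(y(1)) = -21 - 3*(-2 + 48/((-4*1))) = -21 - 3*(-2 + 48/(-4)) = -21 - 3*(-2 + 48*(-¼)) = -21 - 3*(-2 - 12) = -21 - 3*(-14) = -21 + 42 = 21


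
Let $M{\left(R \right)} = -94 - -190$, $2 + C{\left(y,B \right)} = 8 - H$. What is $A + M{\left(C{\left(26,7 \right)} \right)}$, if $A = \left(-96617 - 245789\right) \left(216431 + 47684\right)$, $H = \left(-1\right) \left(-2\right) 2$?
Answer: $-90434560594$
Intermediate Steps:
$H = 4$ ($H = 2 \cdot 2 = 4$)
$C{\left(y,B \right)} = 2$ ($C{\left(y,B \right)} = -2 + \left(8 - 4\right) = -2 + 4 = 2$)
$A = -90434560690$ ($A = \left(-342406\right) 264115 = -90434560690$)
$M{\left(R \right)} = 96$ ($M{\left(R \right)} = -94 + 190 = 96$)
$A + M{\left(C{\left(26,7 \right)} \right)} = -90434560690 + 96 = -90434560594$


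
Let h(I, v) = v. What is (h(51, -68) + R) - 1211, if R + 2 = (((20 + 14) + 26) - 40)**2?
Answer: -881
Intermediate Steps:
R = 398 (R = -2 + (((20 + 14) + 26) - 40)**2 = -2 + ((34 + 26) - 40)**2 = -2 + (60 - 40)**2 = -2 + 20**2 = -2 + 400 = 398)
(h(51, -68) + R) - 1211 = (-68 + 398) - 1211 = 330 - 1211 = -881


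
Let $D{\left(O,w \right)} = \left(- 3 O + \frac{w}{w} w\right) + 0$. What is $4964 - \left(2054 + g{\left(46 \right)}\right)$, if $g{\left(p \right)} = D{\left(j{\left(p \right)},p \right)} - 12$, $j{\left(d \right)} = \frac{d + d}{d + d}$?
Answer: $2879$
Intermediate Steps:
$j{\left(d \right)} = 1$ ($j{\left(d \right)} = \frac{2 d}{2 d} = 2 d \frac{1}{2 d} = 1$)
$D{\left(O,w \right)} = w - 3 O$ ($D{\left(O,w \right)} = \left(- 3 O + 1 w\right) + 0 = \left(- 3 O + w\right) + 0 = \left(w - 3 O\right) + 0 = w - 3 O$)
$g{\left(p \right)} = -15 + p$ ($g{\left(p \right)} = \left(p - 3\right) - 12 = \left(-3 + p\right) - 12 = -15 + p$)
$4964 - \left(2054 + g{\left(46 \right)}\right) = 4964 - \left(2054 + \left(-15 + 46\right)\right) = 4964 - \left(2054 + 31\right) = 4964 - 2085 = 2879$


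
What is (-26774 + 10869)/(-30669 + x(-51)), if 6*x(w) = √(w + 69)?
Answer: 975580890/1881175121 + 15905*√2/1881175121 ≈ 0.51861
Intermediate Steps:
x(w) = √(69 + w)/6 (x(w) = √(w + 69)/6 = √(69 + w)/6)
(-26774 + 10869)/(-30669 + x(-51)) = (-26774 + 10869)/(-30669 + √(69 - 51)/6) = -15905/(-30669 + √18/6) = -15905/(-30669 + (3*√2)/6) = -15905/(-30669 + √2/2)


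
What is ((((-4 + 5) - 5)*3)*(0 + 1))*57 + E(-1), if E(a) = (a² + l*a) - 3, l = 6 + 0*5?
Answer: -692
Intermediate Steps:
l = 6 (l = 6 + 0 = 6)
E(a) = -3 + a² + 6*a (E(a) = (a² + 6*a) - 3 = -3 + a² + 6*a)
((((-4 + 5) - 5)*3)*(0 + 1))*57 + E(-1) = ((((-4 + 5) - 5)*3)*(0 + 1))*57 + (-3 + (-1)² + 6*(-1)) = (((1 - 5)*3)*1)*57 + (-3 + 1 - 6) = (-4*3*1)*57 - 8 = -12*1*57 - 8 = -12*57 - 8 = -684 - 8 = -692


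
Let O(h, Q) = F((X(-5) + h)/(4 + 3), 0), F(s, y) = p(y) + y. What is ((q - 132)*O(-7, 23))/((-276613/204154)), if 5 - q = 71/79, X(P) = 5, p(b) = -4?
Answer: -8251088064/21852427 ≈ -377.58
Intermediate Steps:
q = 324/79 (q = 5 - 71/79 = 324/79 ≈ 4.1013)
F(s, y) = -4 + y
O(h, Q) = -4 (O(h, Q) = -4 + 0 = -4)
((q - 132)*O(-7, 23))/((-276613/204154)) = ((324/79 - 132)*(-4))/((-276613/204154)) = (-10104/79*(-4))/((-276613*1/204154)) = 40416/(79*(-276613/204154)) = (40416/79)*(-204154/276613) = -8251088064/21852427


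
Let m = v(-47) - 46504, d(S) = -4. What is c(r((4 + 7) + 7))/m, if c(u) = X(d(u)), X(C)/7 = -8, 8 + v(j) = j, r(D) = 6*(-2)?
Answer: 56/46559 ≈ 0.0012028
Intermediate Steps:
r(D) = -12
v(j) = -8 + j
X(C) = -56 (X(C) = 7*(-8) = -56)
c(u) = -56
m = -46559 (m = (-8 - 47) - 46504 = -55 - 46504 = -46559)
c(r((4 + 7) + 7))/m = -56/(-46559) = -56*(-1/46559) = 56/46559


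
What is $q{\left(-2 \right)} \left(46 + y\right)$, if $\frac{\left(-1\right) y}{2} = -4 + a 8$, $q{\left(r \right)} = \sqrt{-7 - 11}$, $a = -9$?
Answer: $594 i \sqrt{2} \approx 840.04 i$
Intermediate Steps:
$q{\left(r \right)} = 3 i \sqrt{2}$ ($q{\left(r \right)} = \sqrt{-18} = 3 i \sqrt{2}$)
$y = 152$ ($y = - 2 \left(-4 - 72\right) = \left(-2\right) \left(-76\right) = 152$)
$q{\left(-2 \right)} \left(46 + y\right) = 3 i \sqrt{2} \left(46 + 152\right) = 3 i \sqrt{2} \cdot 198 = 594 i \sqrt{2}$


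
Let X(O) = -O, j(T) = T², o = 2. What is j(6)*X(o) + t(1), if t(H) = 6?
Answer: -66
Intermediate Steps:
j(6)*X(o) + t(1) = 6²*(-1*2) + 6 = 36*(-2) + 6 = -72 + 6 = -66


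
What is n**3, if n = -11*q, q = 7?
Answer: -456533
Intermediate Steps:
n = -77 (n = -11*7 = -77)
n**3 = (-77)**3 = -456533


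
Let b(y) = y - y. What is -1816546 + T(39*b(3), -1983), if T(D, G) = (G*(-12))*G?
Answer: -49004014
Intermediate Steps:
b(y) = 0
T(D, G) = -12*G² (T(D, G) = (-12*G)*G = -12*G²)
-1816546 + T(39*b(3), -1983) = -1816546 - 12*(-1983)² = -1816546 - 12*3932289 = -1816546 - 47187468 = -49004014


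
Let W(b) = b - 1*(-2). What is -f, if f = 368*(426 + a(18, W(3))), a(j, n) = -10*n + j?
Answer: -144992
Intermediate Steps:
W(b) = 2 + b (W(b) = b + 2 = 2 + b)
a(j, n) = j - 10*n
f = 144992 (f = 368*(426 + (18 - 10*(2 + 3))) = 368*(426 + (18 - 10*5)) = 368*(426 + (18 - 50)) = 368*(426 - 32) = 368*394 = 144992)
-f = -1*144992 = -144992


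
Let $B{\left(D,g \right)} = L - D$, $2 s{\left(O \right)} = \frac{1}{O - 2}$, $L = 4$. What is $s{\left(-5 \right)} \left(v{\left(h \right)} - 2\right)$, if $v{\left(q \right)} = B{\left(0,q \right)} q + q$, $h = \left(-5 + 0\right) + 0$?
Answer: $\frac{27}{14} \approx 1.9286$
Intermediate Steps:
$s{\left(O \right)} = \frac{1}{2 \left(-2 + O\right)}$ ($s{\left(O \right)} = \frac{1}{2 \left(O - 2\right)} = \frac{1}{2 \left(-2 + O\right)}$)
$h = -5$ ($h = -5 + 0 = -5$)
$B{\left(D,g \right)} = 4 - D$
$v{\left(q \right)} = 5 q$ ($v{\left(q \right)} = \left(4 - 0\right) q + q = \left(4 + 0\right) q + q = 4 q + q = 5 q$)
$s{\left(-5 \right)} \left(v{\left(h \right)} - 2\right) = \frac{1}{2 \left(-2 - 5\right)} \left(5 \left(-5\right) - 2\right) = \frac{1}{2 \left(-7\right)} \left(-25 - 2\right) = \frac{1}{2} \left(- \frac{1}{7}\right) \left(-27\right) = \left(- \frac{1}{14}\right) \left(-27\right) = \frac{27}{14}$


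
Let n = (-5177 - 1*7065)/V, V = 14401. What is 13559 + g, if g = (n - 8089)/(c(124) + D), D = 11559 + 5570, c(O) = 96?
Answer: 258714723988/19081325 ≈ 13559.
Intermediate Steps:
D = 17129
n = -12242/14401 (n = (-5177 - 1*7065)/14401 = (-5177 - 7065)*(1/14401) = -12242*1/14401 = -12242/14401 ≈ -0.85008)
g = -8961687/19081325 (g = (-12242/14401 - 8089)/(96 + 17129) = -116501931/14401/17225 = -116501931/14401*1/17225 = -8961687/19081325 ≈ -0.46966)
13559 + g = 13559 - 8961687/19081325 = 258714723988/19081325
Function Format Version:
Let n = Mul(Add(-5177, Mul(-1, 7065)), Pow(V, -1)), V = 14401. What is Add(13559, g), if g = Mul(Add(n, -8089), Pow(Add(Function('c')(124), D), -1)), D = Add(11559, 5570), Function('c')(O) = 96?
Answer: Rational(258714723988, 19081325) ≈ 13559.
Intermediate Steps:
D = 17129
n = Rational(-12242, 14401) (n = Mul(Add(-5177, Mul(-1, 7065)), Pow(14401, -1)) = Mul(Add(-5177, -7065), Rational(1, 14401)) = Mul(-12242, Rational(1, 14401)) = Rational(-12242, 14401) ≈ -0.85008)
g = Rational(-8961687, 19081325) (g = Mul(Add(Rational(-12242, 14401), -8089), Pow(Add(96, 17129), -1)) = Mul(Rational(-116501931, 14401), Pow(17225, -1)) = Mul(Rational(-116501931, 14401), Rational(1, 17225)) = Rational(-8961687, 19081325) ≈ -0.46966)
Add(13559, g) = Add(13559, Rational(-8961687, 19081325)) = Rational(258714723988, 19081325)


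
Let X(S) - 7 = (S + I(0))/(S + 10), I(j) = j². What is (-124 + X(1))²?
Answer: 1653796/121 ≈ 13668.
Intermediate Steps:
X(S) = 7 + S/(10 + S) (X(S) = 7 + (S + 0²)/(S + 10) = 7 + (S + 0)/(10 + S) = 7 + S/(10 + S))
(-124 + X(1))² = (-124 + 2*(35 + 4*1)/(10 + 1))² = (-124 + 2*(35 + 4)/11)² = (-124 + 2*(1/11)*39)² = (-124 + 78/11)² = (-1286/11)² = 1653796/121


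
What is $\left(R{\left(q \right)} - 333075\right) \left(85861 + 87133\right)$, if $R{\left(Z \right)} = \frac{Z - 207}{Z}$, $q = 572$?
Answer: $- \frac{16479281721895}{286} \approx -5.762 \cdot 10^{10}$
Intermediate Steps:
$R{\left(Z \right)} = \frac{-207 + Z}{Z}$ ($R{\left(Z \right)} = \frac{Z - 207}{Z} = \frac{-207 + Z}{Z}$)
$\left(R{\left(q \right)} - 333075\right) \left(85861 + 87133\right) = \left(\frac{-207 + 572}{572} - 333075\right) \left(85861 + 87133\right) = \left(\frac{1}{572} \cdot 365 - 333075\right) 172994 = \left(\frac{365}{572} - 333075\right) 172994 = \left(- \frac{190518535}{572}\right) 172994 = - \frac{16479281721895}{286}$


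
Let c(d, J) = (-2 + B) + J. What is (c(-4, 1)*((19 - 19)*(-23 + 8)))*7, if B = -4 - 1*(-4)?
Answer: 0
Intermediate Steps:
B = 0 (B = -4 + 4 = 0)
c(d, J) = -2 + J (c(d, J) = (-2 + 0) + J = -2 + J)
(c(-4, 1)*((19 - 19)*(-23 + 8)))*7 = ((-2 + 1)*((19 - 19)*(-23 + 8)))*7 = -0*(-15)*7 = -1*0*7 = 0*7 = 0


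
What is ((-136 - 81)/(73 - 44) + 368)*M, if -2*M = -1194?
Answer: 6241635/29 ≈ 2.1523e+5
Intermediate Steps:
M = 597 (M = -½*(-1194) = 597)
((-136 - 81)/(73 - 44) + 368)*M = ((-136 - 81)/(73 - 44) + 368)*597 = (-217/29 + 368)*597 = (10455/29)*597 = 6241635/29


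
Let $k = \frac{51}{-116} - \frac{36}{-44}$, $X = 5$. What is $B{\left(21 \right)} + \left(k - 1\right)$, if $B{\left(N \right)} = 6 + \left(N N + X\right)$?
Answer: $\frac{575959}{1276} \approx 451.38$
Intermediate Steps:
$k = \frac{483}{1276}$ ($k = 51 \left(- \frac{1}{116}\right) - - \frac{9}{11} = - \frac{51}{116} + \frac{9}{11} = \frac{483}{1276} \approx 0.37853$)
$B{\left(N \right)} = 11 + N^{2}$ ($B{\left(N \right)} = 6 + \left(N N + 5\right) = 6 + \left(N^{2} + 5\right) = 6 + \left(5 + N^{2}\right) = 11 + N^{2}$)
$B{\left(21 \right)} + \left(k - 1\right) = \left(11 + 21^{2}\right) + \left(\frac{483}{1276} - 1\right) = \left(11 + 441\right) + \left(\frac{483}{1276} - 1\right) = 452 - \frac{793}{1276} = \frac{575959}{1276}$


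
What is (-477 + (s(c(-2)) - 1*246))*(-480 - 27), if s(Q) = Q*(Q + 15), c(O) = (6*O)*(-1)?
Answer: 202293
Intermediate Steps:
c(O) = -6*O
s(Q) = Q*(15 + Q)
(-477 + (s(c(-2)) - 1*246))*(-480 - 27) = (-477 + ((-6*(-2))*(15 - 6*(-2)) - 1*246))*(-480 - 27) = (-477 + (12*(15 + 12) - 246))*(-507) = (-477 + (12*27 - 246))*(-507) = (-477 + (324 - 246))*(-507) = (-477 + 78)*(-507) = -399*(-507) = 202293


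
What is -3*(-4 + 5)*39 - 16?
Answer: -133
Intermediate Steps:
-3*(-4 + 5)*39 - 16 = -3*1*39 - 16 = -3*39 - 16 = -117 - 16 = -133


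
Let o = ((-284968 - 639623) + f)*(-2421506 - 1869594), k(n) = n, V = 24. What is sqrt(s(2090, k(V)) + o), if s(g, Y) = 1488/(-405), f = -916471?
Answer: 2*sqrt(3999466706274390)/45 ≈ 2.8107e+6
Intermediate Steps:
s(g, Y) = -496/135 (s(g, Y) = 1488*(-1/405) = -496/135)
o = 7900181148200 (o = ((-284968 - 639623) - 916471)*(-2421506 - 1869594) = (-924591 - 916471)*(-4291100) = -1841062*(-4291100) = 7900181148200)
sqrt(s(2090, k(V)) + o) = sqrt(-496/135 + 7900181148200) = sqrt(1066524455006504/135) = 2*sqrt(3999466706274390)/45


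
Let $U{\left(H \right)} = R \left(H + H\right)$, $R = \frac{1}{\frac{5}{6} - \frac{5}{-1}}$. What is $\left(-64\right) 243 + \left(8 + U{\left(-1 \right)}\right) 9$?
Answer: $- \frac{541908}{35} \approx -15483.0$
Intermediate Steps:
$R = \frac{6}{35}$ ($R = \frac{1}{5 \cdot \frac{1}{6} - -5} = \frac{1}{\frac{5}{6} + 5} = \frac{1}{\frac{35}{6}} = \frac{6}{35} \approx 0.17143$)
$U{\left(H \right)} = \frac{12 H}{35}$ ($U{\left(H \right)} = \frac{6 \left(H + H\right)}{35} = \frac{6 \cdot 2 H}{35} = \frac{12 H}{35}$)
$\left(-64\right) 243 + \left(8 + U{\left(-1 \right)}\right) 9 = \left(-64\right) 243 + \left(8 + \frac{12}{35} \left(-1\right)\right) 9 = -15552 + \left(8 - \frac{12}{35}\right) 9 = -15552 + \frac{268}{35} \cdot 9 = -15552 + \frac{2412}{35} = - \frac{541908}{35}$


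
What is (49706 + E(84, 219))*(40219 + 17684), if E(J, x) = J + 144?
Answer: 2891328402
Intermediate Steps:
E(J, x) = 144 + J
(49706 + E(84, 219))*(40219 + 17684) = (49706 + (144 + 84))*(40219 + 17684) = (49706 + 228)*57903 = 49934*57903 = 2891328402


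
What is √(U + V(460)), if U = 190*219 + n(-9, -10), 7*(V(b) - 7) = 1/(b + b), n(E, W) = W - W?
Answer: √431501704410/3220 ≈ 204.00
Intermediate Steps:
n(E, W) = 0
V(b) = 7 + 1/(14*b) (V(b) = 7 + 1/(7*(b + b)) = 7 + 1/(7*((2*b))) = 7 + (1/(2*b))/7 = 7 + 1/(14*b))
U = 41610 (U = 190*219 + 0 = 41610 + 0 = 41610)
√(U + V(460)) = √(41610 + (7 + (1/14)/460)) = √(41610 + (7 + (1/14)*(1/460))) = √(41610 + (7 + 1/6440)) = √(41610 + 45081/6440) = √(268013481/6440) = √431501704410/3220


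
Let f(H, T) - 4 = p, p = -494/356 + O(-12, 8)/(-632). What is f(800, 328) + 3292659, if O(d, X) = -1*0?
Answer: 586093767/178 ≈ 3.2927e+6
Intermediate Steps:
O(d, X) = 0
p = -247/178 (p = -494/356 + 0/(-632) = -494*1/356 + 0*(-1/632) = -247/178 + 0 = -247/178 ≈ -1.3876)
f(H, T) = 465/178 (f(H, T) = 4 - 247/178 = 465/178)
f(800, 328) + 3292659 = 465/178 + 3292659 = 586093767/178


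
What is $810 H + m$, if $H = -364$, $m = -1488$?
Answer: $-296328$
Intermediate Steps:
$810 H + m = 810 \left(-364\right) - 1488 = -294840 - 1488 = -296328$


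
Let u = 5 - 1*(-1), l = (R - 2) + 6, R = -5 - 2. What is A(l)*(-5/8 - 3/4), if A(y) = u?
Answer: -33/4 ≈ -8.2500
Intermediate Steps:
R = -7
l = -3 (l = (-7 - 2) + 6 = -9 + 6 = -3)
u = 6 (u = 5 + 1 = 6)
A(y) = 6
A(l)*(-5/8 - 3/4) = 6*(-5/8 - 3/4) = 6*(-11/8) = -33/4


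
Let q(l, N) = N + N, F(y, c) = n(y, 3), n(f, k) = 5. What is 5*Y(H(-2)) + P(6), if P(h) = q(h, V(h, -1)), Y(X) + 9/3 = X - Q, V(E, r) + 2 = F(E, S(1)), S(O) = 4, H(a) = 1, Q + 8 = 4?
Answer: 16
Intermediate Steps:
Q = -4 (Q = -8 + 4 = -4)
F(y, c) = 5
V(E, r) = 3 (V(E, r) = -2 + 5 = 3)
q(l, N) = 2*N
Y(X) = 1 + X (Y(X) = -3 + (X - 1*(-4)) = -3 + (X + 4) = -3 + (4 + X) = 1 + X)
P(h) = 6 (P(h) = 2*3 = 6)
5*Y(H(-2)) + P(6) = 5*(1 + 1) + 6 = 5*2 + 6 = 10 + 6 = 16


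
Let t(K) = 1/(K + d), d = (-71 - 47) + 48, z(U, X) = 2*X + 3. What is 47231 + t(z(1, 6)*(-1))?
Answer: 4014634/85 ≈ 47231.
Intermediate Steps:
z(U, X) = 3 + 2*X
d = -70 (d = -118 + 48 = -70)
t(K) = 1/(-70 + K) (t(K) = 1/(K - 70) = 1/(-70 + K))
47231 + t(z(1, 6)*(-1)) = 47231 + 1/(-70 + (3 + 2*6)*(-1)) = 47231 + 1/(-70 + (3 + 12)*(-1)) = 47231 + 1/(-70 + 15*(-1)) = 47231 + 1/(-70 - 15) = 47231 + 1/(-85) = 47231 - 1/85 = 4014634/85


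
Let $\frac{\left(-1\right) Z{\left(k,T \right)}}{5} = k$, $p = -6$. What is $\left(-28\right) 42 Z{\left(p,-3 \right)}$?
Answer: $-35280$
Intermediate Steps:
$Z{\left(k,T \right)} = - 5 k$
$\left(-28\right) 42 Z{\left(p,-3 \right)} = \left(-28\right) 42 \left(\left(-5\right) \left(-6\right)\right) = \left(-1176\right) 30 = -35280$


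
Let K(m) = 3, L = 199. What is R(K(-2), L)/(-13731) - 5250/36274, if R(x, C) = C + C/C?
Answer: -5667325/35577021 ≈ -0.15930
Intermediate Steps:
R(x, C) = 1 + C (R(x, C) = C + 1 = 1 + C)
R(K(-2), L)/(-13731) - 5250/36274 = (1 + 199)/(-13731) - 5250/36274 = 200*(-1/13731) - 5250*1/36274 = -200/13731 - 375/2591 = -5667325/35577021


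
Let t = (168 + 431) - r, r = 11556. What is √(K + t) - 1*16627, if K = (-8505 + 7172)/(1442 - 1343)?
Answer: -16627 + 2*I*√2986709/33 ≈ -16627.0 + 104.74*I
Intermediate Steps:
K = -1333/99 ≈ -13.465
t = -10957 (t = (168 + 431) - 1*11556 = 599 - 11556 = -10957)
√(K + t) - 1*16627 = √(-1333/99 - 10957) - 1*16627 = √(-1086076/99) - 16627 = 2*I*√2986709/33 - 16627 = -16627 + 2*I*√2986709/33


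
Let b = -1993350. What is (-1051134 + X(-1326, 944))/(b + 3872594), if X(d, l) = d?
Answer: -263115/469811 ≈ -0.56004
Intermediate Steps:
(-1051134 + X(-1326, 944))/(b + 3872594) = (-1051134 - 1326)/(-1993350 + 3872594) = -1052460/1879244 = -1052460*1/1879244 = -263115/469811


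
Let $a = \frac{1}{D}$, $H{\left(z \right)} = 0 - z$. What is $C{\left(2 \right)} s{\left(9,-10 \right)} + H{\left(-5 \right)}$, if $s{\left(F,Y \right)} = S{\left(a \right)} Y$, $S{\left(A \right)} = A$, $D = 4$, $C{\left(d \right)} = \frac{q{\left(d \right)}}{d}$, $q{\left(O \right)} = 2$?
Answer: $\frac{5}{2} \approx 2.5$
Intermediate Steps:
$C{\left(d \right)} = \frac{2}{d}$
$H{\left(z \right)} = - z$
$a = \frac{1}{4} \approx 0.25$
$s{\left(F,Y \right)} = \frac{Y}{4}$
$C{\left(2 \right)} s{\left(9,-10 \right)} + H{\left(-5 \right)} = \frac{2}{2} \cdot \frac{1}{4} \left(-10\right) - -5 = 2 \cdot \frac{1}{2} \left(- \frac{5}{2}\right) + 5 = 1 \left(- \frac{5}{2}\right) + 5 = - \frac{5}{2} + 5 = \frac{5}{2}$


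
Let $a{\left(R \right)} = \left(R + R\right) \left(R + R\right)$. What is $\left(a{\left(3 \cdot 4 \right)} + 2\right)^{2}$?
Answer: $334084$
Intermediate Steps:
$a{\left(R \right)} = 4 R^{2}$ ($a{\left(R \right)} = 2 R 2 R = 4 R^{2}$)
$\left(a{\left(3 \cdot 4 \right)} + 2\right)^{2} = \left(4 \left(3 \cdot 4\right)^{2} + 2\right)^{2} = \left(4 \cdot 12^{2} + 2\right)^{2} = \left(4 \cdot 144 + 2\right)^{2} = \left(576 + 2\right)^{2} = 578^{2} = 334084$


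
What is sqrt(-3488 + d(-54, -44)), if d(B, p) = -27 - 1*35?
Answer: 5*I*sqrt(142) ≈ 59.582*I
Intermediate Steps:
d(B, p) = -62 (d(B, p) = -27 - 35 = -62)
sqrt(-3488 + d(-54, -44)) = sqrt(-3488 - 62) = sqrt(-3550) = 5*I*sqrt(142)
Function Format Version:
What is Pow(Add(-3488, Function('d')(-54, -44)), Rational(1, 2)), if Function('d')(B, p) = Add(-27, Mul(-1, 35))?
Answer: Mul(5, I, Pow(142, Rational(1, 2))) ≈ Mul(59.582, I)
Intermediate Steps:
Function('d')(B, p) = -62 (Function('d')(B, p) = Add(-27, -35) = -62)
Pow(Add(-3488, Function('d')(-54, -44)), Rational(1, 2)) = Pow(Add(-3488, -62), Rational(1, 2)) = Pow(-3550, Rational(1, 2)) = Mul(5, I, Pow(142, Rational(1, 2)))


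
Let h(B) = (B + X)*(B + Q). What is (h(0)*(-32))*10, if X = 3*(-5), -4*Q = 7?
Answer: -8400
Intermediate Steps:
Q = -7/4 (Q = -1/4*7 = -7/4 ≈ -1.7500)
X = -15
h(B) = (-15 + B)*(-7/4 + B) (h(B) = (B - 15)*(B - 7/4) = (-15 + B)*(-7/4 + B))
(h(0)*(-32))*10 = ((105/4 + 0**2 - 67/4*0)*(-32))*10 = ((105/4 + 0 + 0)*(-32))*10 = ((105/4)*(-32))*10 = -840*10 = -8400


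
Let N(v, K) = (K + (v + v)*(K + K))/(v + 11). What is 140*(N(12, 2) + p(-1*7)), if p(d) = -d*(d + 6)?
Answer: -8820/23 ≈ -383.48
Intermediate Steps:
p(d) = -d*(6 + d)
N(v, K) = (K + 4*K*v)/(11 + v) (N(v, K) = (K + (2*v)*(2*K))/(11 + v) = (K + 4*K*v)/(11 + v))
140*(N(12, 2) + p(-1*7)) = 140*(2*(1 + 4*12)/(11 + 12) - (-1*7)*(6 - 1*7)) = 140*(2*(1 + 48)/23 - 1*(-7)*(6 - 7)) = 140*(2*(1/23)*49 - 1*(-7)*(-1)) = 140*(98/23 - 7) = 140*(-63/23) = -8820/23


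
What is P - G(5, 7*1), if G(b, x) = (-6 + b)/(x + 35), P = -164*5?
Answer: -34439/42 ≈ -819.98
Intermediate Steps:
P = -820
G(b, x) = (-6 + b)/(35 + x)
P - G(5, 7*1) = -820 - (-6 + 5)/(35 + 7*1) = -820 - (-1)/(35 + 7) = -820 - (-1)/42 = -820 - 1*(-1/42) = -820 + 1/42 = -34439/42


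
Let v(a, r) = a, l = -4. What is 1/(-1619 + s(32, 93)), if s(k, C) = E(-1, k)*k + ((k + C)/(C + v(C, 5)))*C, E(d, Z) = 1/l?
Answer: -2/3129 ≈ -0.00063918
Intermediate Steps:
E(d, Z) = -1/4 (E(d, Z) = 1/(-4) = -1/4)
s(k, C) = C/2 + k/4 (s(k, C) = -k/4 + ((k + C)/(C + C))*C = -k/4 + ((C + k)/((2*C)))*C = -k/4 + ((C + k)*(1/(2*C)))*C = -k/4 + ((C + k)/(2*C))*C = -k/4 + (C/2 + k/2) = C/2 + k/4)
1/(-1619 + s(32, 93)) = 1/(-1619 + ((1/2)*93 + (1/4)*32)) = 1/(-1619 + (93/2 + 8)) = 1/(-1619 + 109/2) = 1/(-3129/2) = -2/3129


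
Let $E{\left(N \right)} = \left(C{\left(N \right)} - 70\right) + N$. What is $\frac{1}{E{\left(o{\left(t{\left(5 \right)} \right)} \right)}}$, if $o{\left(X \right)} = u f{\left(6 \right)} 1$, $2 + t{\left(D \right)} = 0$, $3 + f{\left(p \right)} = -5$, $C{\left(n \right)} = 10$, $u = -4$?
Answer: $- \frac{1}{28} \approx -0.035714$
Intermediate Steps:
$f{\left(p \right)} = -8$ ($f{\left(p \right)} = -3 - 5 = -8$)
$t{\left(D \right)} = -2$ ($t{\left(D \right)} = -2 + 0 = -2$)
$o{\left(X \right)} = 32$ ($o{\left(X \right)} = \left(-4\right) \left(-8\right) 1 = 32 \cdot 1 = 32$)
$E{\left(N \right)} = -60 + N$ ($E{\left(N \right)} = \left(10 - 70\right) + N = -60 + N$)
$\frac{1}{E{\left(o{\left(t{\left(5 \right)} \right)} \right)}} = \frac{1}{-60 + 32} = \frac{1}{-28} = - \frac{1}{28}$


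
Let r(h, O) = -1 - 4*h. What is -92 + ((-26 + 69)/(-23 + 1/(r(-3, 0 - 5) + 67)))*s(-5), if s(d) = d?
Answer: -148186/1793 ≈ -82.647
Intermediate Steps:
-92 + ((-26 + 69)/(-23 + 1/(r(-3, 0 - 5) + 67)))*s(-5) = -92 + ((-26 + 69)/(-23 + 1/((-1 - 4*(-3)) + 67)))*(-5) = -92 + (43/(-23 + 1/((-1 + 12) + 67)))*(-5) = -92 + (43/(-23 + 1/(11 + 67)))*(-5) = -92 + (43/(-23 + 1/78))*(-5) = -92 + (43/(-1793/78))*(-5) = -92 + (43*(-78/1793))*(-5) = -92 - 3354/1793*(-5) = -92 + 16770/1793 = -148186/1793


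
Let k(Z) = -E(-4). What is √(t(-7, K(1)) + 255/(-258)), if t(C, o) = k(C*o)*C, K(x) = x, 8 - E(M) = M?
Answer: 11*√5074/86 ≈ 9.1111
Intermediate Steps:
E(M) = 8 - M
k(Z) = -12 (k(Z) = -(8 - 1*(-4)) = -(8 + 4) = -1*12 = -12)
t(C, o) = -12*C
√(t(-7, K(1)) + 255/(-258)) = √(-12*(-7) + 255/(-258)) = √(84 + 255*(-1/258)) = √(84 - 85/86) = √(7139/86) = 11*√5074/86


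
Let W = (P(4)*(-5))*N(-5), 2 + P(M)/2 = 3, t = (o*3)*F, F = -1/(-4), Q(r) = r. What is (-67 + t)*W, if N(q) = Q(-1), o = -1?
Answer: -1355/2 ≈ -677.50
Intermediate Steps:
N(q) = -1
F = 1/4 (F = -1*(-1/4) = 1/4 ≈ 0.25000)
t = -3/4 (t = -1*3*(1/4) = -3*1/4 = -3/4 ≈ -0.75000)
P(M) = 2 (P(M) = -4 + 2*3 = -4 + 6 = 2)
W = 10 (W = (2*(-5))*(-1) = -10*(-1) = 10)
(-67 + t)*W = (-67 - 3/4)*10 = -271/4*10 = -1355/2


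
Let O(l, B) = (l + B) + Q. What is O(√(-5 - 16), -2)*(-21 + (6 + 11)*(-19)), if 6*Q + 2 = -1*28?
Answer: 2408 - 344*I*√21 ≈ 2408.0 - 1576.4*I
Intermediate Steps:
Q = -5 (Q = -⅓ + (-1*28)/6 = -⅓ + (⅙)*(-28) = -⅓ - 14/3 = -5)
O(l, B) = -5 + B + l (O(l, B) = (l + B) - 5 = (B + l) - 5 = -5 + B + l)
O(√(-5 - 16), -2)*(-21 + (6 + 11)*(-19)) = (-5 - 2 + √(-5 - 16))*(-21 + (6 + 11)*(-19)) = (-5 - 2 + √(-21))*(-21 + 17*(-19)) = (-5 - 2 + I*√21)*(-21 - 323) = (-7 + I*√21)*(-344) = 2408 - 344*I*√21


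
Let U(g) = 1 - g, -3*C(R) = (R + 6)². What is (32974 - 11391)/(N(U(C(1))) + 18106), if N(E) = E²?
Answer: 1719/1466 ≈ 1.1726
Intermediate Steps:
C(R) = -(6 + R)²/3 (C(R) = -(R + 6)²/3 = -(6 + R)²/3)
(32974 - 11391)/(N(U(C(1))) + 18106) = (32974 - 11391)/((1 - (-1)*(6 + 1)²/3)² + 18106) = 21583/((1 - (-1)*7²/3)² + 18106) = 21583/((1 - (-1)*49/3)² + 18106) = 21583/((1 - 1*(-49/3))² + 18106) = 21583/((1 + 49/3)² + 18106) = 21583/((52/3)² + 18106) = 21583/(2704/9 + 18106) = 21583/(165658/9) = 21583*(9/165658) = 1719/1466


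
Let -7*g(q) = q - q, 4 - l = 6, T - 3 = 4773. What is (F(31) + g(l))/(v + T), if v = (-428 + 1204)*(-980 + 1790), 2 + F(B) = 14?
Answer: 1/52778 ≈ 1.8947e-5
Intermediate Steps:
T = 4776 (T = 3 + 4773 = 4776)
l = -2 (l = 4 - 1*6 = 4 - 6 = -2)
F(B) = 12 (F(B) = -2 + 14 = 12)
v = 628560 (v = 776*810 = 628560)
g(q) = 0 (g(q) = -(q - q)/7 = -⅐*0 = 0)
(F(31) + g(l))/(v + T) = (12 + 0)/(628560 + 4776) = 12/633336 = 12*(1/633336) = 1/52778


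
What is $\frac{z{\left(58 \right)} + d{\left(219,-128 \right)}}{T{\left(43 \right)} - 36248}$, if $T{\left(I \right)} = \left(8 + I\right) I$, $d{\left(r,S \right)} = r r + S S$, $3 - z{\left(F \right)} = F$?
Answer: $- \frac{12858}{6811} \approx -1.8878$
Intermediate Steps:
$z{\left(F \right)} = 3 - F$
$d{\left(r,S \right)} = S^{2} + r^{2}$ ($d{\left(r,S \right)} = r^{2} + S^{2} = S^{2} + r^{2}$)
$T{\left(I \right)} = I \left(8 + I\right)$
$\frac{z{\left(58 \right)} + d{\left(219,-128 \right)}}{T{\left(43 \right)} - 36248} = \frac{\left(3 - 58\right) + \left(\left(-128\right)^{2} + 219^{2}\right)}{43 \left(8 + 43\right) - 36248} = \frac{\left(3 - 58\right) + \left(16384 + 47961\right)}{43 \cdot 51 - 36248} = \frac{-55 + 64345}{2193 - 36248} = \frac{64290}{-34055} = 64290 \left(- \frac{1}{34055}\right) = - \frac{12858}{6811}$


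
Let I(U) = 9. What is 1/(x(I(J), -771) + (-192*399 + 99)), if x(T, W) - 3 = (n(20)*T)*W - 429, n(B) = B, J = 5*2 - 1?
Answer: -1/215715 ≈ -4.6357e-6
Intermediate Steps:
J = 9 (J = 10 - 1 = 9)
x(T, W) = -426 + 20*T*W (x(T, W) = 3 + ((20*T)*W - 429) = 3 + (20*T*W - 429) = 3 + (-429 + 20*T*W) = -426 + 20*T*W)
1/(x(I(J), -771) + (-192*399 + 99)) = 1/((-426 + 20*9*(-771)) + (-192*399 + 99)) = 1/((-426 - 138780) + (-76608 + 99)) = 1/(-139206 - 76509) = 1/(-215715) = -1/215715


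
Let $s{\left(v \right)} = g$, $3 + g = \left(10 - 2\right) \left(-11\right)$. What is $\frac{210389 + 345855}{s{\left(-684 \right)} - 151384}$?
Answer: $- \frac{556244}{151475} \approx -3.6722$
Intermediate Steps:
$g = -91$ ($g = -3 + \left(10 - 2\right) \left(-11\right) = -3 + 8 \left(-11\right) = -3 - 88 = -91$)
$s{\left(v \right)} = -91$
$\frac{210389 + 345855}{s{\left(-684 \right)} - 151384} = \frac{210389 + 345855}{-91 - 151384} = \frac{556244}{-151475} = 556244 \left(- \frac{1}{151475}\right) = - \frac{556244}{151475}$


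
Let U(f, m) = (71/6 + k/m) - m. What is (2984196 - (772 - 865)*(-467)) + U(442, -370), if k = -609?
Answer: 1632337406/555 ≈ 2.9411e+6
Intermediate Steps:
U(f, m) = 71/6 - m - 609/m (U(f, m) = (71/6 - 609/m) - m = 71/6 - m - 609/m)
(2984196 - (772 - 865)*(-467)) + U(442, -370) = (2984196 - (772 - 865)*(-467)) + (71/6 - 1*(-370) - 609/(-370)) = (2984196 - (-93)*(-467)) + (71/6 + 370 - 609*(-1/370)) = (2984196 - 1*43431) + (71/6 + 370 + 609/370) = (2984196 - 43431) + 212831/555 = 2940765 + 212831/555 = 1632337406/555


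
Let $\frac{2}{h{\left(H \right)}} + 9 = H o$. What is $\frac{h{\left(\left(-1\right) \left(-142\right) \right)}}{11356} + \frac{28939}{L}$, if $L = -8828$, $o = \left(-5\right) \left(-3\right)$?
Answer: $- \frac{174256733927}{53157969732} \approx -3.2781$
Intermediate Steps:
$o = 15$
$h{\left(H \right)} = \frac{2}{-9 + 15 H}$ ($h{\left(H \right)} = \frac{2}{-9 + H 15} = \frac{2}{-9 + 15 H}$)
$\frac{h{\left(\left(-1\right) \left(-142\right) \right)}}{11356} + \frac{28939}{L} = \frac{\frac{2}{3} \frac{1}{-3 + 5 \left(\left(-1\right) \left(-142\right)\right)}}{11356} + \frac{28939}{-8828} = \frac{2}{3 \left(-3 + 5 \cdot 142\right)} \frac{1}{11356} + 28939 \left(- \frac{1}{8828}\right) = \frac{2}{3 \left(-3 + 710\right)} \frac{1}{11356} - \frac{28939}{8828} = \frac{2}{3 \cdot 707} \cdot \frac{1}{11356} - \frac{28939}{8828} = \frac{2}{3} \cdot \frac{1}{707} \cdot \frac{1}{11356} - \frac{28939}{8828} = \frac{2}{2121} \cdot \frac{1}{11356} - \frac{28939}{8828} = \frac{1}{12043038} - \frac{28939}{8828} = - \frac{174256733927}{53157969732}$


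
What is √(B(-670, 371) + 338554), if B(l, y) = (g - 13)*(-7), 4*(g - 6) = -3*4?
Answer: 8*√5291 ≈ 581.91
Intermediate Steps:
g = 3 (g = 6 + (-3*4)/4 = 6 + (¼)*(-12) = 6 - 3 = 3)
B(l, y) = 70 (B(l, y) = (3 - 13)*(-7) = -10*(-7) = 70)
√(B(-670, 371) + 338554) = √(70 + 338554) = √338624 = 8*√5291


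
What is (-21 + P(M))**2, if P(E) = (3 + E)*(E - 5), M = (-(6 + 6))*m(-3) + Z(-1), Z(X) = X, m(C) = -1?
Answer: 3969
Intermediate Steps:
M = 11 (M = -(6 + 6)*(-1) - 1 = -1*12*(-1) - 1 = -12*(-1) - 1 = 12 - 1 = 11)
P(E) = (-5 + E)*(3 + E) (P(E) = (3 + E)*(-5 + E) = (-5 + E)*(3 + E))
(-21 + P(M))**2 = (-21 + (-15 + 11**2 - 2*11))**2 = (-21 + (-15 + 121 - 22))**2 = (-21 + 84)**2 = 63**2 = 3969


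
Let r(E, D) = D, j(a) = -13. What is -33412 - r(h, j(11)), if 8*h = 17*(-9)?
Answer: -33399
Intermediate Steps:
h = -153/8 (h = (17*(-9))/8 = (1/8)*(-153) = -153/8 ≈ -19.125)
-33412 - r(h, j(11)) = -33412 - 1*(-13) = -33412 + 13 = -33399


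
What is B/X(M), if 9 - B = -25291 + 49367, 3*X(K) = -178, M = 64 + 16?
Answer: 72201/178 ≈ 405.62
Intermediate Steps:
M = 80
X(K) = -178/3 (X(K) = (⅓)*(-178) = -178/3)
B = -24067 (B = 9 - (-25291 + 49367) = 9 - 1*24076 = 9 - 24076 = -24067)
B/X(M) = -24067/(-178/3) = -24067*(-3/178) = 72201/178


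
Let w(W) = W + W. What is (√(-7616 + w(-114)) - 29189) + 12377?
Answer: -16812 + 2*I*√1961 ≈ -16812.0 + 88.566*I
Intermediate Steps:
w(W) = 2*W
(√(-7616 + w(-114)) - 29189) + 12377 = (√(-7616 + 2*(-114)) - 29189) + 12377 = (√(-7616 - 228) - 29189) + 12377 = (√(-7844) - 29189) + 12377 = (2*I*√1961 - 29189) + 12377 = (-29189 + 2*I*√1961) + 12377 = -16812 + 2*I*√1961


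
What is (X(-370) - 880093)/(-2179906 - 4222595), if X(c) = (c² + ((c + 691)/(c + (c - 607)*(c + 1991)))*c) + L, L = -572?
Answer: 56104207085/482958028647 ≈ 0.11617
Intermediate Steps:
X(c) = -572 + c² + c*(691 + c)/(c + (-607 + c)*(1991 + c)) (X(c) = (c² + ((c + 691)/(c + (c - 607)*(c + 1991)))*c) - 572 = (c² + ((691 + c)/(c + (-607 + c)*(1991 + c)))*c) - 572 = (c² + c*(691 + c)/(c + (-607 + c)*(1991 + c))) - 572 = -572 + c² + c*(691 + c)/(c + (-607 + c)*(1991 + c)))
(X(-370) - 880093)/(-2179906 - 4222595) = ((691283164 + (-370)⁴ - 1209108*(-370)² - 791529*(-370) + 1385*(-370)³)/(-1208537 + (-370)² + 1385*(-370)) - 880093)/(-2179906 - 4222595) = ((691283164 + 18741610000 - 1209108*136900 + 292865730 + 1385*(-50653000))/(-1208537 + 136900 - 512450) - 880093)/(-6402501) = ((691283164 + 18741610000 - 165526885200 + 292865730 - 70154405000)/(-1584087) - 880093)*(-1/6402501) = (-1/1584087*(-215955531306) - 880093)*(-1/6402501) = (71985177102/528029 - 880093)*(-1/6402501) = -392729449595/528029*(-1/6402501) = 56104207085/482958028647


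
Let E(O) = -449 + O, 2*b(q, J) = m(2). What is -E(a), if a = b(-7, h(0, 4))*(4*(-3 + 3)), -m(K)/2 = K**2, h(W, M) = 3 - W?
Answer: 449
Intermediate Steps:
m(K) = -2*K**2
b(q, J) = -4 (b(q, J) = (-2*2**2)/2 = (-2*4)/2 = (1/2)*(-8) = -4)
a = 0 (a = -16*(-3 + 3) = -16*0 = -4*0 = 0)
-E(a) = -(-449 + 0) = -1*(-449) = 449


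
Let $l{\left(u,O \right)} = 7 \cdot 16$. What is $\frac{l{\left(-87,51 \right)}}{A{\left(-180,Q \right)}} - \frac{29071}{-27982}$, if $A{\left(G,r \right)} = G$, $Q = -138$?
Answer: $\frac{524699}{1259190} \approx 0.4167$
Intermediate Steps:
$l{\left(u,O \right)} = 112$
$\frac{l{\left(-87,51 \right)}}{A{\left(-180,Q \right)}} - \frac{29071}{-27982} = \frac{112}{-180} - \frac{29071}{-27982} = 112 \left(- \frac{1}{180}\right) - - \frac{29071}{27982} = - \frac{28}{45} + \frac{29071}{27982} = \frac{524699}{1259190}$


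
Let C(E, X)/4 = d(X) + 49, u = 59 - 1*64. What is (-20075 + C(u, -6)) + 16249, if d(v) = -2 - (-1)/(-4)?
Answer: -3639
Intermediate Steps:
u = -5 (u = 59 - 64 = -5)
d(v) = -9/4 (d(v) = -2 - (-1)*(-1)/4 = -2 - 1*¼ = -2 - ¼ = -9/4)
C(E, X) = 187 (C(E, X) = 4*(-9/4 + 49) = 4*(187/4) = 187)
(-20075 + C(u, -6)) + 16249 = (-20075 + 187) + 16249 = -19888 + 16249 = -3639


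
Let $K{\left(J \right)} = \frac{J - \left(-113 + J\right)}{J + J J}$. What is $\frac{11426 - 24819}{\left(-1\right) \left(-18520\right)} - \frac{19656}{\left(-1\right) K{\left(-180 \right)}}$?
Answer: $\frac{11729016732991}{2092760} \approx 5.6046 \cdot 10^{6}$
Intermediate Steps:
$K{\left(J \right)} = \frac{113}{J + J^{2}}$
$\frac{11426 - 24819}{\left(-1\right) \left(-18520\right)} - \frac{19656}{\left(-1\right) K{\left(-180 \right)}} = \frac{11426 - 24819}{\left(-1\right) \left(-18520\right)} - \frac{19656}{\left(-1\right) \frac{113}{\left(-180\right) \left(1 - 180\right)}} = - \frac{13393}{18520} - \frac{19656}{\left(-1\right) 113 \left(- \frac{1}{180}\right) \frac{1}{-179}} = \left(-13393\right) \frac{1}{18520} - \frac{19656}{\left(-1\right) 113 \left(- \frac{1}{180}\right) \left(- \frac{1}{179}\right)} = - \frac{13393}{18520} - \frac{19656}{\left(-1\right) \frac{113}{32220}} = - \frac{13393}{18520} - \frac{19656}{- \frac{113}{32220}} = - \frac{13393}{18520} - - \frac{633316320}{113} = - \frac{13393}{18520} + \frac{633316320}{113} = \frac{11729016732991}{2092760}$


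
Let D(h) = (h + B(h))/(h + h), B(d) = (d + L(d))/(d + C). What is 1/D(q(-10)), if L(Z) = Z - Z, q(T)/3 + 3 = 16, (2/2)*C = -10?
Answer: 29/15 ≈ 1.9333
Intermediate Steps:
C = -10
q(T) = 39 (q(T) = -9 + 3*16 = -9 + 48 = 39)
L(Z) = 0
B(d) = d/(-10 + d) (B(d) = (d + 0)/(d - 10) = d/(-10 + d))
D(h) = (h + h/(-10 + h))/(2*h) (D(h) = (h + h/(-10 + h))/(h + h) = (h + h/(-10 + h))/((2*h)) = (h + h/(-10 + h))*(1/(2*h)) = (h + h/(-10 + h))/(2*h))
1/D(q(-10)) = 1/((-9 + 39)/(2*(-10 + 39))) = 1/((1/2)*30/29) = 1/((1/2)*(1/29)*30) = 1/(15/29) = 29/15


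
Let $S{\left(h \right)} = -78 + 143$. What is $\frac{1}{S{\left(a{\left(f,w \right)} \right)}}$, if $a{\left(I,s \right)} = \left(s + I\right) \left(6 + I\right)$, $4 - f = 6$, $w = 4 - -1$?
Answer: $\frac{1}{65} \approx 0.015385$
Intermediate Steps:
$w = 5$ ($w = 4 + 1 = 5$)
$f = -2$ ($f = 4 - 6 = -2$)
$a{\left(I,s \right)} = \left(6 + I\right) \left(I + s\right)$ ($a{\left(I,s \right)} = \left(I + s\right) \left(6 + I\right) = \left(6 + I\right) \left(I + s\right)$)
$S{\left(h \right)} = 65$
$\frac{1}{S{\left(a{\left(f,w \right)} \right)}} = \frac{1}{65}$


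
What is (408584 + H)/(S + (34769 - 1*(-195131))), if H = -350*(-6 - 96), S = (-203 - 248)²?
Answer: 444284/433301 ≈ 1.0253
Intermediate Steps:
S = 203401 (S = (-451)² = 203401)
H = 35700 (H = -350*(-102) = 35700)
(408584 + H)/(S + (34769 - 1*(-195131))) = (408584 + 35700)/(203401 + (34769 - 1*(-195131))) = 444284/(203401 + (34769 + 195131)) = 444284/(203401 + 229900) = 444284/433301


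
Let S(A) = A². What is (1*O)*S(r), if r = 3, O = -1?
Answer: -9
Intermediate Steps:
(1*O)*S(r) = (1*(-1))*3² = -1*9 = -9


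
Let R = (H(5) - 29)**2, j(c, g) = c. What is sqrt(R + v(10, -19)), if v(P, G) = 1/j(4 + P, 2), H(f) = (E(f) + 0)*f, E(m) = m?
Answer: 15*sqrt(14)/14 ≈ 4.0089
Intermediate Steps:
H(f) = f**2 (H(f) = (f + 0)*f = f*f = f**2)
v(P, G) = 1/(4 + P)
R = 16 (R = (5**2 - 29)**2 = (25 - 29)**2 = (-4)**2 = 16)
sqrt(R + v(10, -19)) = sqrt(16 + 1/(4 + 10)) = sqrt(16 + 1/14) = sqrt(225/14) = 15*sqrt(14)/14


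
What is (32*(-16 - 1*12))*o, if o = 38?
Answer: -34048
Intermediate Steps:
(32*(-16 - 1*12))*o = (32*(-16 - 1*12))*38 = (32*(-16 - 12))*38 = (32*(-28))*38 = -896*38 = -34048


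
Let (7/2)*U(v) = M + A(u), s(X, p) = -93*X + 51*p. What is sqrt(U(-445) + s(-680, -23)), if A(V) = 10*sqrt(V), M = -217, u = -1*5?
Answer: sqrt(3038245 + 140*I*sqrt(5))/7 ≈ 249.01 + 0.012828*I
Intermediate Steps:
u = -5
U(v) = -62 + 20*I*sqrt(5)/7 (U(v) = 2*(-217 + 10*sqrt(-5))/7 = 2*(-217 + 10*(I*sqrt(5)))/7 = 2*(-217 + 10*I*sqrt(5))/7 = -62 + 20*I*sqrt(5)/7)
sqrt(U(-445) + s(-680, -23)) = sqrt((-62 + 20*I*sqrt(5)/7) + (-93*(-680) + 51*(-23))) = sqrt((-62 + 20*I*sqrt(5)/7) + (63240 - 1173)) = sqrt((-62 + 20*I*sqrt(5)/7) + 62067) = sqrt(62005 + 20*I*sqrt(5)/7)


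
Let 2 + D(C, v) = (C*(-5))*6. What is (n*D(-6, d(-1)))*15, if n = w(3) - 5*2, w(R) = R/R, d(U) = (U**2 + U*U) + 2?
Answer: -24030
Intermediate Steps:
d(U) = 2 + 2*U**2 (d(U) = (U**2 + U**2) + 2 = 2*U**2 + 2 = 2 + 2*U**2)
w(R) = 1
D(C, v) = -2 - 30*C (D(C, v) = -2 + (C*(-5))*6 = -2 - 5*C*6 = -2 - 30*C)
n = -9 (n = 1 - 5*2 = 1 - 10 = -9)
(n*D(-6, d(-1)))*15 = -9*(-2 - 30*(-6))*15 = -9*(-2 + 180)*15 = -9*178*15 = -1602*15 = -24030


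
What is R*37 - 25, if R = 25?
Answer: 900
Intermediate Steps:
R*37 - 25 = 25*37 - 25 = 925 - 25 = 900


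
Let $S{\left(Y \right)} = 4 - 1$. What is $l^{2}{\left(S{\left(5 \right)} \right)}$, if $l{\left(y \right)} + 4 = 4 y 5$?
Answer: $3136$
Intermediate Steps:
$S{\left(Y \right)} = 3$ ($S{\left(Y \right)} = 4 - 1 = 3$)
$l{\left(y \right)} = -4 + 20 y$ ($l{\left(y \right)} = -4 + 4 y 5 = -4 + 20 y$)
$l^{2}{\left(S{\left(5 \right)} \right)} = \left(-4 + 20 \cdot 3\right)^{2} = \left(-4 + 60\right)^{2} = 56^{2} = 3136$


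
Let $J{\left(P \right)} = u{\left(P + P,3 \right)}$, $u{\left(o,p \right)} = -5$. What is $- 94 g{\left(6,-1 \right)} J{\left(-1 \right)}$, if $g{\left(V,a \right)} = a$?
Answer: $-470$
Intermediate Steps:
$J{\left(P \right)} = -5$
$- 94 g{\left(6,-1 \right)} J{\left(-1 \right)} = - 94 \left(\left(-1\right) \left(-5\right)\right) = \left(-94\right) 5 = -470$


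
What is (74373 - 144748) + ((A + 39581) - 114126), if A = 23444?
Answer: -121476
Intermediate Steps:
(74373 - 144748) + ((A + 39581) - 114126) = (74373 - 144748) + ((23444 + 39581) - 114126) = -70375 + (63025 - 114126) = -70375 - 51101 = -121476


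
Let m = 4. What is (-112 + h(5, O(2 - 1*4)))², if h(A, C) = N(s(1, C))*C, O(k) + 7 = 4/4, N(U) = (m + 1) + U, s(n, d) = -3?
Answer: 15376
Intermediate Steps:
N(U) = 5 + U (N(U) = (4 + 1) + U = 5 + U)
O(k) = -6 (O(k) = -7 + 4/4 = -7 + 4*(¼) = -7 + 1 = -6)
h(A, C) = 2*C (h(A, C) = (5 - 3)*C = 2*C)
(-112 + h(5, O(2 - 1*4)))² = (-112 + 2*(-6))² = (-112 - 12)² = (-124)² = 15376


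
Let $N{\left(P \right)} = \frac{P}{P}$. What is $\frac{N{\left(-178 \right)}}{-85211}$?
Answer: $- \frac{1}{85211} \approx -1.1736 \cdot 10^{-5}$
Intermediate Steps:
$N{\left(P \right)} = 1$
$\frac{N{\left(-178 \right)}}{-85211} = 1 \frac{1}{-85211} = 1 \left(- \frac{1}{85211}\right) = - \frac{1}{85211}$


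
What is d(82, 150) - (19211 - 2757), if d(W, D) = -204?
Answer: -16658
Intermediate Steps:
d(82, 150) - (19211 - 2757) = -204 - (19211 - 2757) = -204 - 1*16454 = -204 - 16454 = -16658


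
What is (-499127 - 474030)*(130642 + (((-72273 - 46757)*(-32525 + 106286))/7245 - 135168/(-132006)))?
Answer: 69446587769595844/66003 ≈ 1.0522e+12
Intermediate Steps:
(-499127 - 474030)*(130642 + (((-72273 - 46757)*(-32525 + 106286))/7245 - 135168/(-132006))) = -973157*(130642 + (-119030*73761*(1/7245) - 135168*(-1/132006))) = -973157*(130642 + (-8779771830*1/7245 + 22528/22001)) = -973157*(130642 + (-25448614/21 + 22528/22001)) = -973157*(130642 - 79984926218/66003) = -973157*(-71362162292/66003) = 69446587769595844/66003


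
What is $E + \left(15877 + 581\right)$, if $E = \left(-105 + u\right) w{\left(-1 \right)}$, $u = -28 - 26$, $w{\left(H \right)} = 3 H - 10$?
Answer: $18525$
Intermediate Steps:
$w{\left(H \right)} = -10 + 3 H$
$u = -54$
$E = 2067$ ($E = \left(-105 - 54\right) \left(-10 + 3 \left(-1\right)\right) = - 159 \left(-10 - 3\right) = \left(-159\right) \left(-13\right) = 2067$)
$E + \left(15877 + 581\right) = 2067 + \left(15877 + 581\right) = 2067 + 16458 = 18525$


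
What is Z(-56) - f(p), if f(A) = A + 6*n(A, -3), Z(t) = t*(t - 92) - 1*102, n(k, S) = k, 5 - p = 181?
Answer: 9418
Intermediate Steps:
p = -176 (p = 5 - 1*181 = 5 - 181 = -176)
Z(t) = -102 + t*(-92 + t) (Z(t) = t*(-92 + t) - 102 = -102 + t*(-92 + t))
f(A) = 7*A (f(A) = A + 6*A = 7*A)
Z(-56) - f(p) = (-102 + (-56)² - 92*(-56)) - 7*(-176) = (-102 + 3136 + 5152) - 1*(-1232) = 8186 + 1232 = 9418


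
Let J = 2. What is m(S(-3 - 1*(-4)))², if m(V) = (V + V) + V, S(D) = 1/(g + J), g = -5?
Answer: 1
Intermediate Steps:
S(D) = -⅓ (S(D) = 1/(-5 + 2) = 1/(-3) = -⅓)
m(V) = 3*V (m(V) = 2*V + V = 3*V)
m(S(-3 - 1*(-4)))² = (3*(-⅓))² = (-1)² = 1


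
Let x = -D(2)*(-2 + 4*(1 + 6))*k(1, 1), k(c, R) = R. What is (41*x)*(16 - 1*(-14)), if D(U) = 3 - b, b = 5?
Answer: 63960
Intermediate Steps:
D(U) = -2 (D(U) = 3 - 1*5 = 3 - 5 = -2)
x = 52 (x = -(-2*(-2 + 4*(1 + 6))) = -(-2*(-2 + 4*7)) = -(-2*(-2 + 28)) = -(-2*26) = -(-52) = -1*(-52) = 52)
(41*x)*(16 - 1*(-14)) = (41*52)*(16 - 1*(-14)) = 2132*(16 + 14) = 2132*30 = 63960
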